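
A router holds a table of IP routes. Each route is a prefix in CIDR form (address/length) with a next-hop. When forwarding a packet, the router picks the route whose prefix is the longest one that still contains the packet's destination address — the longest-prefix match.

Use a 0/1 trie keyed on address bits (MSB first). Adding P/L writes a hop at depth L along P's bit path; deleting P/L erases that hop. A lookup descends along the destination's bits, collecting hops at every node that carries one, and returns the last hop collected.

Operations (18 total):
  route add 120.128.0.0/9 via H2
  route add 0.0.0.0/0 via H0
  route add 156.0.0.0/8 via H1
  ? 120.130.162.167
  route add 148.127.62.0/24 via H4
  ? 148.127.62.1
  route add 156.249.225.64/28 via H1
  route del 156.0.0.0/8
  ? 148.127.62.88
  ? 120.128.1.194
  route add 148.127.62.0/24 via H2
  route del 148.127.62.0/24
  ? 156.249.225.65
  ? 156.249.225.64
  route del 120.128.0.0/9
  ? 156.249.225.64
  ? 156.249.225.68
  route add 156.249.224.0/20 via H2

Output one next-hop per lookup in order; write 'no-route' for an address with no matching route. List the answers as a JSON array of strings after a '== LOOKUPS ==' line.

Trace:
  + 120.128.0.0/9 (H2) depth=9
  + 0.0.0.0/0 (H0) depth=0
  + 156.0.0.0/8 (H1) depth=8
  Q 120.130.162.167: descend 011110001 ; hops seen [H0,H2] ; pick H2
  + 148.127.62.0/24 (H4) depth=24
  Q 148.127.62.1: descend 100101000111111100111110 ; hops seen [H0,H4] ; pick H4
  + 156.249.225.64/28 (H1) depth=28
  - 156.0.0.0/8 clear@8
  Q 148.127.62.88: descend 100101000111111100111110 ; hops seen [H0,H4] ; pick H4
  Q 120.128.1.194: descend 011110001 ; hops seen [H0,H2] ; pick H2
  + 148.127.62.0/24 (H2) depth=24
  - 148.127.62.0/24 clear@24
  Q 156.249.225.65: descend 1001110011111001111000010100 ; hops seen [H0,H1] ; pick H1
  Q 156.249.225.64: descend 1001110011111001111000010100 ; hops seen [H0,H1] ; pick H1
  - 120.128.0.0/9 clear@9
  Q 156.249.225.64: descend 1001110011111001111000010100 ; hops seen [H0,H1] ; pick H1
  Q 156.249.225.68: descend 1001110011111001111000010100 ; hops seen [H0,H1] ; pick H1
  + 156.249.224.0/20 (H2) depth=20

== LOOKUPS ==
["H2","H4","H4","H2","H1","H1","H1","H1"]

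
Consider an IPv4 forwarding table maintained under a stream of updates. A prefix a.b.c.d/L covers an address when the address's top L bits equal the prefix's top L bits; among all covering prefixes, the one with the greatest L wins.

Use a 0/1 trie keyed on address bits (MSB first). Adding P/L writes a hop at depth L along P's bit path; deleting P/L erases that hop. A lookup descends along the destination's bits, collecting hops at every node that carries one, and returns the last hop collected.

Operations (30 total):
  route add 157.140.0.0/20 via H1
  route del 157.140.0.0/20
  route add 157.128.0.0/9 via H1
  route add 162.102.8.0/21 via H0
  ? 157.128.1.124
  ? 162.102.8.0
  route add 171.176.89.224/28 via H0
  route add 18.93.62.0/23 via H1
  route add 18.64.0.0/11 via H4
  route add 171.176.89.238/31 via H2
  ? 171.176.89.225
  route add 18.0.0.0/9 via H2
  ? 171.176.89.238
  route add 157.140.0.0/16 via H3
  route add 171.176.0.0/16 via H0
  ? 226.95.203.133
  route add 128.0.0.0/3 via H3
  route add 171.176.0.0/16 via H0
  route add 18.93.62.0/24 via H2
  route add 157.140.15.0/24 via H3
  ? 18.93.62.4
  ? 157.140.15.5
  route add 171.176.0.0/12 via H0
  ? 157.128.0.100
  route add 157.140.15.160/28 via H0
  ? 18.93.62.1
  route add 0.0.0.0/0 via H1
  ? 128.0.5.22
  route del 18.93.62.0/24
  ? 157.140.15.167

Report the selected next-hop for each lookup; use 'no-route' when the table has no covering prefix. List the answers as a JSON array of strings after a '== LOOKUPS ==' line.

Trace:
  add 157.140.0.0/20 -> H1 at depth 20
  - 157.140.0.0/20 clear@20
  add 157.128.0.0/9 -> H1 at depth 9
  add 162.102.8.0/21 -> H0 at depth 21
  ? 157.128.1.124  path d0:-→d1:-→d2:-→d3:-→d4:-→d5:-→d6:-→d7:-→d8:-→d9:H1→d10:-→d11:-→d12:-  best=H1
  ? 162.102.8.0  path d0:-→d1:-→d2:-→d3:-→d4:-→d5:-→d6:-→d7:-→d8:-→d9:-→d10:-→d11:-→d12:-→d13:-→d14:-→d15:-→d16:-→d17:-→d18:-→d19:-→d20:-→d21:H0  best=H0
  add 171.176.89.224/28 -> H0 at depth 28
  add 18.93.62.0/23 -> H1 at depth 23
  add 18.64.0.0/11 -> H4 at depth 11
  add 171.176.89.238/31 -> H2 at depth 31
  ? 171.176.89.225  path d0:-→d1:-→d2:-→d3:-→d4:-→d5:-→d6:-→d7:-→d8:-→d9:-→d10:-→d11:-→d12:-→d13:-→d14:-→d15:-→d16:-→d17:-→d18:-→d19:-→d20:-→d21:-→d22:-→d23:-→d24:-→d25:-→d26:-→d27:-→d28:H0  best=H0
  add 18.0.0.0/9 -> H2 at depth 9
  ? 171.176.89.238  path d0:-→d1:-→d2:-→d3:-→d4:-→d5:-→d6:-→d7:-→d8:-→d9:-→d10:-→d11:-→d12:-→d13:-→d14:-→d15:-→d16:-→d17:-→d18:-→d19:-→d20:-→d21:-→d22:-→d23:-→d24:-→d25:-→d26:-→d27:-→d28:H0→d29:-→d30:-→d31:H2  best=H2
  add 157.140.0.0/16 -> H3 at depth 16
  add 171.176.0.0/16 -> H0 at depth 16
  ? 226.95.203.133  path d0:-→d1:-  best=no-route
  add 128.0.0.0/3 -> H3 at depth 3
  add 171.176.0.0/16 -> H0 at depth 16
  add 18.93.62.0/24 -> H2 at depth 24
  add 157.140.15.0/24 -> H3 at depth 24
  ? 18.93.62.4  path d0:-→d1:-→d2:-→d3:-→d4:-→d5:-→d6:-→d7:-→d8:-→d9:H2→d10:-→d11:H4→d12:-→d13:-→d14:-→d15:-→d16:-→d17:-→d18:-→d19:-→d20:-→d21:-→d22:-→d23:H1→d24:H2  best=H2
  ? 157.140.15.5  path d0:-→d1:-→d2:-→d3:H3→d4:-→d5:-→d6:-→d7:-→d8:-→d9:H1→d10:-→d11:-→d12:-→d13:-→d14:-→d15:-→d16:H3→d17:-→d18:-→d19:-→d20:-→d21:-→d22:-→d23:-→d24:H3  best=H3
  add 171.176.0.0/12 -> H0 at depth 12
  ? 157.128.0.100  path d0:-→d1:-→d2:-→d3:H3→d4:-→d5:-→d6:-→d7:-→d8:-→d9:H1→d10:-→d11:-→d12:-  best=H1
  add 157.140.15.160/28 -> H0 at depth 28
  ? 18.93.62.1  path d0:-→d1:-→d2:-→d3:-→d4:-→d5:-→d6:-→d7:-→d8:-→d9:H2→d10:-→d11:H4→d12:-→d13:-→d14:-→d15:-→d16:-→d17:-→d18:-→d19:-→d20:-→d21:-→d22:-→d23:H1→d24:H2  best=H2
  add 0.0.0.0/0 -> H1 at depth 0
  ? 128.0.5.22  path d0:H1→d1:-→d2:-→d3:H3  best=H3
  - 18.93.62.0/24 clear@24
  ? 157.140.15.167  path d0:H1→d1:-→d2:-→d3:H3→d4:-→d5:-→d6:-→d7:-→d8:-→d9:H1→d10:-→d11:-→d12:-→d13:-→d14:-→d15:-→d16:H3→d17:-→d18:-→d19:-→d20:-→d21:-→d22:-→d23:-→d24:H3→d25:-→d26:-→d27:-→d28:H0  best=H0

== LOOKUPS ==
["H1","H0","H0","H2","no-route","H2","H3","H1","H2","H3","H0"]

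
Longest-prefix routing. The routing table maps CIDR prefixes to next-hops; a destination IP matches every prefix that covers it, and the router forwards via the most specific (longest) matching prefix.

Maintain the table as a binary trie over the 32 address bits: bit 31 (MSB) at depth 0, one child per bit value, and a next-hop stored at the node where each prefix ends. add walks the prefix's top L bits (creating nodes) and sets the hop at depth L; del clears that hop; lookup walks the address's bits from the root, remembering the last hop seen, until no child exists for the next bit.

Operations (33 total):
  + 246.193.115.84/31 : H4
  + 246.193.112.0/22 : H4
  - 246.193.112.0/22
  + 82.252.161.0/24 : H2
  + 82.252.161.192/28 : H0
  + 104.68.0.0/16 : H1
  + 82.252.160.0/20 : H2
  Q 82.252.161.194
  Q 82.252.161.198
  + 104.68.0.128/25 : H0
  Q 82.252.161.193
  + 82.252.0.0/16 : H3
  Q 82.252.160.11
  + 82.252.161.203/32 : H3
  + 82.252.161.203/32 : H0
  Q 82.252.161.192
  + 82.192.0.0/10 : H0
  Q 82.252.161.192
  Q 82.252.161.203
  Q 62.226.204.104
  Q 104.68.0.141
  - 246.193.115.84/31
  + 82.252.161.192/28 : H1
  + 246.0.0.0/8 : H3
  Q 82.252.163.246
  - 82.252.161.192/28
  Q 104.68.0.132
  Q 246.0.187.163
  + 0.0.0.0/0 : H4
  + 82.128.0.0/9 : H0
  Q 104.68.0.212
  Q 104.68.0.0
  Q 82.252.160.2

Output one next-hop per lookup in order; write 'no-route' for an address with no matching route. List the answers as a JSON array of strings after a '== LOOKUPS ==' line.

Trace:
  + 246.193.115.84/31 (H4) depth=31
  + 246.193.112.0/22 (H4) depth=22
  del 246.193.112.0/22 (clear depth 22)
  + 82.252.161.0/24 (H2) depth=24
  + 82.252.161.192/28 (H0) depth=28
  + 104.68.0.0/16 (H1) depth=16
  + 82.252.160.0/20 (H2) depth=20
  ? 82.252.161.194  path d0:-→d1:-→d2:-→d3:-→d4:-→d5:-→d6:-→d7:-→d8:-→d9:-→d10:-→d11:-→d12:-→d13:-→d14:-→d15:-→d16:-→d17:-→d18:-→d19:-→d20:H2→d21:-→d22:-→d23:-→d24:H2→d25:-→d26:-→d27:-→d28:H0  best=H0
  ? 82.252.161.198  path d0:-→d1:-→d2:-→d3:-→d4:-→d5:-→d6:-→d7:-→d8:-→d9:-→d10:-→d11:-→d12:-→d13:-→d14:-→d15:-→d16:-→d17:-→d18:-→d19:-→d20:H2→d21:-→d22:-→d23:-→d24:H2→d25:-→d26:-→d27:-→d28:H0  best=H0
  + 104.68.0.128/25 (H0) depth=25
  ? 82.252.161.193  path d0:-→d1:-→d2:-→d3:-→d4:-→d5:-→d6:-→d7:-→d8:-→d9:-→d10:-→d11:-→d12:-→d13:-→d14:-→d15:-→d16:-→d17:-→d18:-→d19:-→d20:H2→d21:-→d22:-→d23:-→d24:H2→d25:-→d26:-→d27:-→d28:H0  best=H0
  + 82.252.0.0/16 (H3) depth=16
  ? 82.252.160.11  path d0:-→d1:-→d2:-→d3:-→d4:-→d5:-→d6:-→d7:-→d8:-→d9:-→d10:-→d11:-→d12:-→d13:-→d14:-→d15:-→d16:H3→d17:-→d18:-→d19:-→d20:H2→d21:-→d22:-→d23:-  best=H2
  + 82.252.161.203/32 (H3) depth=32
  + 82.252.161.203/32 (H0) depth=32
  ? 82.252.161.192  path d0:-→d1:-→d2:-→d3:-→d4:-→d5:-→d6:-→d7:-→d8:-→d9:-→d10:-→d11:-→d12:-→d13:-→d14:-→d15:-→d16:H3→d17:-→d18:-→d19:-→d20:H2→d21:-→d22:-→d23:-→d24:H2→d25:-→d26:-→d27:-→d28:H0  best=H0
  + 82.192.0.0/10 (H0) depth=10
  ? 82.252.161.192  path d0:-→d1:-→d2:-→d3:-→d4:-→d5:-→d6:-→d7:-→d8:-→d9:-→d10:H0→d11:-→d12:-→d13:-→d14:-→d15:-→d16:H3→d17:-→d18:-→d19:-→d20:H2→d21:-→d22:-→d23:-→d24:H2→d25:-→d26:-→d27:-→d28:H0  best=H0
  ? 82.252.161.203  path d0:-→d1:-→d2:-→d3:-→d4:-→d5:-→d6:-→d7:-→d8:-→d9:-→d10:H0→d11:-→d12:-→d13:-→d14:-→d15:-→d16:H3→d17:-→d18:-→d19:-→d20:H2→d21:-→d22:-→d23:-→d24:H2→d25:-→d26:-→d27:-→d28:H0→d29:-→d30:-→d31:-→d32:H0  best=H0
  ? 62.226.204.104  path d0:-→d1:-  best=no-route
  ? 104.68.0.141  path d0:-→d1:-→d2:-→d3:-→d4:-→d5:-→d6:-→d7:-→d8:-→d9:-→d10:-→d11:-→d12:-→d13:-→d14:-→d15:-→d16:H1→d17:-→d18:-→d19:-→d20:-→d21:-→d22:-→d23:-→d24:-→d25:H0  best=H0
  del 246.193.115.84/31 (clear depth 31)
  + 82.252.161.192/28 (H1) depth=28
  + 246.0.0.0/8 (H3) depth=8
  ? 82.252.163.246  path d0:-→d1:-→d2:-→d3:-→d4:-→d5:-→d6:-→d7:-→d8:-→d9:-→d10:H0→d11:-→d12:-→d13:-→d14:-→d15:-→d16:H3→d17:-→d18:-→d19:-→d20:H2→d21:-→d22:-  best=H2
  del 82.252.161.192/28 (clear depth 28)
  ? 104.68.0.132  path d0:-→d1:-→d2:-→d3:-→d4:-→d5:-→d6:-→d7:-→d8:-→d9:-→d10:-→d11:-→d12:-→d13:-→d14:-→d15:-→d16:H1→d17:-→d18:-→d19:-→d20:-→d21:-→d22:-→d23:-→d24:-→d25:H0  best=H0
  ? 246.0.187.163  path d0:-→d1:-→d2:-→d3:-→d4:-→d5:-→d6:-→d7:-→d8:H3  best=H3
  + 0.0.0.0/0 (H4) depth=0
  + 82.128.0.0/9 (H0) depth=9
  ? 104.68.0.212  path d0:H4→d1:-→d2:-→d3:-→d4:-→d5:-→d6:-→d7:-→d8:-→d9:-→d10:-→d11:-→d12:-→d13:-→d14:-→d15:-→d16:H1→d17:-→d18:-→d19:-→d20:-→d21:-→d22:-→d23:-→d24:-→d25:H0  best=H0
  ? 104.68.0.0  path d0:H4→d1:-→d2:-→d3:-→d4:-→d5:-→d6:-→d7:-→d8:-→d9:-→d10:-→d11:-→d12:-→d13:-→d14:-→d15:-→d16:H1→d17:-→d18:-→d19:-→d20:-→d21:-→d22:-→d23:-→d24:-  best=H1
  ? 82.252.160.2  path d0:H4→d1:-→d2:-→d3:-→d4:-→d5:-→d6:-→d7:-→d8:-→d9:H0→d10:H0→d11:-→d12:-→d13:-→d14:-→d15:-→d16:H3→d17:-→d18:-→d19:-→d20:H2→d21:-→d22:-→d23:-  best=H2

== LOOKUPS ==
["H0","H0","H0","H2","H0","H0","H0","no-route","H0","H2","H0","H3","H0","H1","H2"]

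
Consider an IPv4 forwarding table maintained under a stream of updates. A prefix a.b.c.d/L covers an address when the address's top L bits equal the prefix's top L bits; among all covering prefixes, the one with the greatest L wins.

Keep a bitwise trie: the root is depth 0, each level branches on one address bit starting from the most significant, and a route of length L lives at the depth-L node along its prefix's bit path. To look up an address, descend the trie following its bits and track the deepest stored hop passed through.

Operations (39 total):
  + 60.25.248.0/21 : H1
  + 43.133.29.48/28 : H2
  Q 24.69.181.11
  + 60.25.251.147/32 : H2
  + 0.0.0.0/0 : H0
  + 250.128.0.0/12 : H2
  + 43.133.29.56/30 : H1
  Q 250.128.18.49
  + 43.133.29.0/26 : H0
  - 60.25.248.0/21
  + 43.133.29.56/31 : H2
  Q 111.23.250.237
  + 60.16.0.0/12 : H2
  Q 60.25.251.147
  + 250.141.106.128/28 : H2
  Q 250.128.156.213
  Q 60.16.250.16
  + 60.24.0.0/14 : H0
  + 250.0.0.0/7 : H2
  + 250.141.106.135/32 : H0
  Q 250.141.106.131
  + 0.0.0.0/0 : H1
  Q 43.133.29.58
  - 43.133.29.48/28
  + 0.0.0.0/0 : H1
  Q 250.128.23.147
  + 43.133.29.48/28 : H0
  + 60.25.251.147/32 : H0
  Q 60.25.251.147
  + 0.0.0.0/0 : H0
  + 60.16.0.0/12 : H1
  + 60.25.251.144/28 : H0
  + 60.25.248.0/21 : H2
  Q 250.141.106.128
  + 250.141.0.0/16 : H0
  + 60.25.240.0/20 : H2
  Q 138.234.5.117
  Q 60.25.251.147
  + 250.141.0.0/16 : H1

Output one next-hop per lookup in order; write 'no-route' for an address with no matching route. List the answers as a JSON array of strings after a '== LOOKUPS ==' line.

Trace:
  add 60.25.248.0/21 -> H1 at depth 21
  add 43.133.29.48/28 -> H2 at depth 28
  lookup 24.69.181.11: bits 00 walk d0:-→d1:-→d2:- -> no-route
  add 60.25.251.147/32 -> H2 at depth 32
  add 0.0.0.0/0 -> H0 at depth 0
  add 250.128.0.0/12 -> H2 at depth 12
  add 43.133.29.56/30 -> H1 at depth 30
  lookup 250.128.18.49: bits 111110101000 walk d0:H0→d1:-→d2:-→d3:-→d4:-→d5:-→d6:-→d7:-→d8:-→d9:-→d10:-→d11:-→d12:H2 -> H2
  add 43.133.29.0/26 -> H0 at depth 26
  - 60.25.248.0/21 clear@21
  add 43.133.29.56/31 -> H2 at depth 31
  lookup 111.23.250.237: bits 0 walk d0:H0→d1:- -> H0
  add 60.16.0.0/12 -> H2 at depth 12
  lookup 60.25.251.147: bits 00111100000110011111101110010011 walk d0:H0→d1:-→d2:-→d3:-→d4:-→d5:-→d6:-→d7:-→d8:-→d9:-→d10:-→d11:-→d12:H2→d13:-→d14:-→d15:-→d16:-→d17:-→d18:-→d19:-→d20:-→d21:-→d22:-→d23:-→d24:-→d25:-→d26:-→d27:-→d28:-→d29:-→d30:-→d31:-→d32:H2 -> H2
  add 250.141.106.128/28 -> H2 at depth 28
  lookup 250.128.156.213: bits 111110101000 walk d0:H0→d1:-→d2:-→d3:-→d4:-→d5:-→d6:-→d7:-→d8:-→d9:-→d10:-→d11:-→d12:H2 -> H2
  lookup 60.16.250.16: bits 001111000001 walk d0:H0→d1:-→d2:-→d3:-→d4:-→d5:-→d6:-→d7:-→d8:-→d9:-→d10:-→d11:-→d12:H2 -> H2
  add 60.24.0.0/14 -> H0 at depth 14
  add 250.0.0.0/7 -> H2 at depth 7
  add 250.141.106.135/32 -> H0 at depth 32
  lookup 250.141.106.131: bits 11111010100011010110101010000 walk d0:H0→d1:-→d2:-→d3:-→d4:-→d5:-→d6:-→d7:H2→d8:-→d9:-→d10:-→d11:-→d12:H2→d13:-→d14:-→d15:-→d16:-→d17:-→d18:-→d19:-→d20:-→d21:-→d22:-→d23:-→d24:-→d25:-→d26:-→d27:-→d28:H2→d29:- -> H2
  add 0.0.0.0/0 -> H1 at depth 0
  lookup 43.133.29.58: bits 001010111000010100011101001110 walk d0:H1→d1:-→d2:-→d3:-→d4:-→d5:-→d6:-→d7:-→d8:-→d9:-→d10:-→d11:-→d12:-→d13:-→d14:-→d15:-→d16:-→d17:-→d18:-→d19:-→d20:-→d21:-→d22:-→d23:-→d24:-→d25:-→d26:H0→d27:-→d28:H2→d29:-→d30:H1 -> H1
  - 43.133.29.48/28 clear@28
  add 0.0.0.0/0 -> H1 at depth 0
  lookup 250.128.23.147: bits 111110101000 walk d0:H1→d1:-→d2:-→d3:-→d4:-→d5:-→d6:-→d7:H2→d8:-→d9:-→d10:-→d11:-→d12:H2 -> H2
  add 43.133.29.48/28 -> H0 at depth 28
  add 60.25.251.147/32 -> H0 at depth 32
  lookup 60.25.251.147: bits 00111100000110011111101110010011 walk d0:H1→d1:-→d2:-→d3:-→d4:-→d5:-→d6:-→d7:-→d8:-→d9:-→d10:-→d11:-→d12:H2→d13:-→d14:H0→d15:-→d16:-→d17:-→d18:-→d19:-→d20:-→d21:-→d22:-→d23:-→d24:-→d25:-→d26:-→d27:-→d28:-→d29:-→d30:-→d31:-→d32:H0 -> H0
  add 0.0.0.0/0 -> H0 at depth 0
  add 60.16.0.0/12 -> H1 at depth 12
  add 60.25.251.144/28 -> H0 at depth 28
  add 60.25.248.0/21 -> H2 at depth 21
  lookup 250.141.106.128: bits 11111010100011010110101010000 walk d0:H0→d1:-→d2:-→d3:-→d4:-→d5:-→d6:-→d7:H2→d8:-→d9:-→d10:-→d11:-→d12:H2→d13:-→d14:-→d15:-→d16:-→d17:-→d18:-→d19:-→d20:-→d21:-→d22:-→d23:-→d24:-→d25:-→d26:-→d27:-→d28:H2→d29:- -> H2
  add 250.141.0.0/16 -> H0 at depth 16
  add 60.25.240.0/20 -> H2 at depth 20
  lookup 138.234.5.117: bits 1 walk d0:H0→d1:- -> H0
  lookup 60.25.251.147: bits 00111100000110011111101110010011 walk d0:H0→d1:-→d2:-→d3:-→d4:-→d5:-→d6:-→d7:-→d8:-→d9:-→d10:-→d11:-→d12:H1→d13:-→d14:H0→d15:-→d16:-→d17:-→d18:-→d19:-→d20:H2→d21:H2→d22:-→d23:-→d24:-→d25:-→d26:-→d27:-→d28:H0→d29:-→d30:-→d31:-→d32:H0 -> H0
  add 250.141.0.0/16 -> H1 at depth 16

== LOOKUPS ==
["no-route","H2","H0","H2","H2","H2","H2","H1","H2","H0","H2","H0","H0"]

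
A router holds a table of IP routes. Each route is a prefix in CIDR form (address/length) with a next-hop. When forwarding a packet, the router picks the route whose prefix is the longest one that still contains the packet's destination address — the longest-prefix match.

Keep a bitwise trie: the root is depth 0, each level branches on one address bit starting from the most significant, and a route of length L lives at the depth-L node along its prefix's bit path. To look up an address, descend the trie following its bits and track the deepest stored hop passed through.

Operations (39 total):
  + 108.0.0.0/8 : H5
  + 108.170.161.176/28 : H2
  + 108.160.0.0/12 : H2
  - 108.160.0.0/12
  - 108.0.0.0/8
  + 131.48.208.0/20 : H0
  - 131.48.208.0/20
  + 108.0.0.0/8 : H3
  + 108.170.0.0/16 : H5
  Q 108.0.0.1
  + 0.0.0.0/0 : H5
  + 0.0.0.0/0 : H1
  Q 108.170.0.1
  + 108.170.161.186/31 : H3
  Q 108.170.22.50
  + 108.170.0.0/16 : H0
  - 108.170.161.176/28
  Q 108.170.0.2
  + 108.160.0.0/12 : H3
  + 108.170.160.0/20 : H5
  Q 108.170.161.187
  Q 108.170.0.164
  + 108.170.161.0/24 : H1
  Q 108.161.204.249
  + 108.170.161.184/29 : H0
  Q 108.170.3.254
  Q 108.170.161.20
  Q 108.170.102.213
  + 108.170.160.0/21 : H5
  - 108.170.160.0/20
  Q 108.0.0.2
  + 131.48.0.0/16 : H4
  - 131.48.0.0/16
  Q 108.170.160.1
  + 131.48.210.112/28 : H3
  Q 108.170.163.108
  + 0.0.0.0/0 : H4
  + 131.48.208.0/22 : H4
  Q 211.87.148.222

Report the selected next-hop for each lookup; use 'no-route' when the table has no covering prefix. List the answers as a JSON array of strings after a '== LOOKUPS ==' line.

Process each operation:
  add 108.0.0.0/8 -> H5 at depth 8
  add 108.170.161.176/28 -> H2 at depth 28
  add 108.160.0.0/12 -> H2 at depth 12
  del 108.160.0.0/12 (clear depth 12)
  del 108.0.0.0/8 (clear depth 8)
  add 131.48.208.0/20 -> H0 at depth 20
  del 131.48.208.0/20 (clear depth 20)
  add 108.0.0.0/8 -> H3 at depth 8
  add 108.170.0.0/16 -> H5 at depth 16
  ? 108.0.0.1  path d0:-→d1:-→d2:-→d3:-→d4:-→d5:-→d6:-→d7:-→d8:H3  best=H3
  add 0.0.0.0/0 -> H5 at depth 0
  add 0.0.0.0/0 -> H1 at depth 0
  ? 108.170.0.1  path d0:H1→d1:-→d2:-→d3:-→d4:-→d5:-→d6:-→d7:-→d8:H3→d9:-→d10:-→d11:-→d12:-→d13:-→d14:-→d15:-→d16:H5  best=H5
  add 108.170.161.186/31 -> H3 at depth 31
  ? 108.170.22.50  path d0:H1→d1:-→d2:-→d3:-→d4:-→d5:-→d6:-→d7:-→d8:H3→d9:-→d10:-→d11:-→d12:-→d13:-→d14:-→d15:-→d16:H5  best=H5
  add 108.170.0.0/16 -> H0 at depth 16
  del 108.170.161.176/28 (clear depth 28)
  ? 108.170.0.2  path d0:H1→d1:-→d2:-→d3:-→d4:-→d5:-→d6:-→d7:-→d8:H3→d9:-→d10:-→d11:-→d12:-→d13:-→d14:-→d15:-→d16:H0  best=H0
  add 108.160.0.0/12 -> H3 at depth 12
  add 108.170.160.0/20 -> H5 at depth 20
  ? 108.170.161.187  path d0:H1→d1:-→d2:-→d3:-→d4:-→d5:-→d6:-→d7:-→d8:H3→d9:-→d10:-→d11:-→d12:H3→d13:-→d14:-→d15:-→d16:H0→d17:-→d18:-→d19:-→d20:H5→d21:-→d22:-→d23:-→d24:-→d25:-→d26:-→d27:-→d28:-→d29:-→d30:-→d31:H3  best=H3
  ? 108.170.0.164  path d0:H1→d1:-→d2:-→d3:-→d4:-→d5:-→d6:-→d7:-→d8:H3→d9:-→d10:-→d11:-→d12:H3→d13:-→d14:-→d15:-→d16:H0  best=H0
  add 108.170.161.0/24 -> H1 at depth 24
  ? 108.161.204.249  path d0:H1→d1:-→d2:-→d3:-→d4:-→d5:-→d6:-→d7:-→d8:H3→d9:-→d10:-→d11:-→d12:H3  best=H3
  add 108.170.161.184/29 -> H0 at depth 29
  ? 108.170.3.254  path d0:H1→d1:-→d2:-→d3:-→d4:-→d5:-→d6:-→d7:-→d8:H3→d9:-→d10:-→d11:-→d12:H3→d13:-→d14:-→d15:-→d16:H0  best=H0
  ? 108.170.161.20  path d0:H1→d1:-→d2:-→d3:-→d4:-→d5:-→d6:-→d7:-→d8:H3→d9:-→d10:-→d11:-→d12:H3→d13:-→d14:-→d15:-→d16:H0→d17:-→d18:-→d19:-→d20:H5→d21:-→d22:-→d23:-→d24:H1  best=H1
  ? 108.170.102.213  path d0:H1→d1:-→d2:-→d3:-→d4:-→d5:-→d6:-→d7:-→d8:H3→d9:-→d10:-→d11:-→d12:H3→d13:-→d14:-→d15:-→d16:H0  best=H0
  add 108.170.160.0/21 -> H5 at depth 21
  del 108.170.160.0/20 (clear depth 20)
  ? 108.0.0.2  path d0:H1→d1:-→d2:-→d3:-→d4:-→d5:-→d6:-→d7:-→d8:H3  best=H3
  add 131.48.0.0/16 -> H4 at depth 16
  del 131.48.0.0/16 (clear depth 16)
  ? 108.170.160.1  path d0:H1→d1:-→d2:-→d3:-→d4:-→d5:-→d6:-→d7:-→d8:H3→d9:-→d10:-→d11:-→d12:H3→d13:-→d14:-→d15:-→d16:H0→d17:-→d18:-→d19:-→d20:-→d21:H5→d22:-→d23:-  best=H5
  add 131.48.210.112/28 -> H3 at depth 28
  ? 108.170.163.108  path d0:H1→d1:-→d2:-→d3:-→d4:-→d5:-→d6:-→d7:-→d8:H3→d9:-→d10:-→d11:-→d12:H3→d13:-→d14:-→d15:-→d16:H0→d17:-→d18:-→d19:-→d20:-→d21:H5→d22:-  best=H5
  add 0.0.0.0/0 -> H4 at depth 0
  add 131.48.208.0/22 -> H4 at depth 22
  ? 211.87.148.222  path d0:H4→d1:-  best=H4

== LOOKUPS ==
["H3","H5","H5","H0","H3","H0","H3","H0","H1","H0","H3","H5","H5","H4"]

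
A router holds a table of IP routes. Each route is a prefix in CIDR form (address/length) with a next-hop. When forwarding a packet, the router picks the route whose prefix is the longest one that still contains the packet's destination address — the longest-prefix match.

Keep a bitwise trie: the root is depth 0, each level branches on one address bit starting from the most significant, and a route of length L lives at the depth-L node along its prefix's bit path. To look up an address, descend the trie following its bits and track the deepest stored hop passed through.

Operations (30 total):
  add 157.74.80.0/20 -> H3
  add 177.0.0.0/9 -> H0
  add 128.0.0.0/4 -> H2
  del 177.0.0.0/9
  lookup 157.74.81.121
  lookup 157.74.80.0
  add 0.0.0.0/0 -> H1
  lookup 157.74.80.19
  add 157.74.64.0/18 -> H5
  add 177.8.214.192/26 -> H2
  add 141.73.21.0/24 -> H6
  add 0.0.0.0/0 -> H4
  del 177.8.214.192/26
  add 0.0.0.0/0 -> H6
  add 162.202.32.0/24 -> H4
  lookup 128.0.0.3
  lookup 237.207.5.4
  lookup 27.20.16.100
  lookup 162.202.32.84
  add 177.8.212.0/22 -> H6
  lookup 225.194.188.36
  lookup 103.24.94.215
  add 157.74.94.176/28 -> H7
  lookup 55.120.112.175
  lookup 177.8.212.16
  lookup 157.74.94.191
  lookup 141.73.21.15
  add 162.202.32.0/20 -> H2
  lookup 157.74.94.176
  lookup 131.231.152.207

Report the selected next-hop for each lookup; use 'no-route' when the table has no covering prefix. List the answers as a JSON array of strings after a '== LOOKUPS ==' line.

Process each operation:
  add 157.74.80.0/20 -> H3 at depth 20
  add 177.0.0.0/9 -> H0 at depth 9
  add 128.0.0.0/4 -> H2 at depth 4
  - 177.0.0.0/9 clear@9
  Q 157.74.81.121: descend 10011101010010100101 ; hops seen [H3] ; pick H3
  Q 157.74.80.0: descend 10011101010010100101 ; hops seen [H3] ; pick H3
  add 0.0.0.0/0 -> H1 at depth 0
  Q 157.74.80.19: descend 10011101010010100101 ; hops seen [H1,H3] ; pick H3
  add 157.74.64.0/18 -> H5 at depth 18
  add 177.8.214.192/26 -> H2 at depth 26
  add 141.73.21.0/24 -> H6 at depth 24
  add 0.0.0.0/0 -> H4 at depth 0
  - 177.8.214.192/26 clear@26
  add 0.0.0.0/0 -> H6 at depth 0
  add 162.202.32.0/24 -> H4 at depth 24
  Q 128.0.0.3: descend 1000 ; hops seen [H6,H2] ; pick H2
  Q 237.207.5.4: descend 1 ; hops seen [H6] ; pick H6
  Q 27.20.16.100: descend ε ; hops seen [H6] ; pick H6
  Q 162.202.32.84: descend 101000101100101000100000 ; hops seen [H6,H4] ; pick H4
  add 177.8.212.0/22 -> H6 at depth 22
  Q 225.194.188.36: descend 1 ; hops seen [H6] ; pick H6
  Q 103.24.94.215: descend ε ; hops seen [H6] ; pick H6
  add 157.74.94.176/28 -> H7 at depth 28
  Q 55.120.112.175: descend ε ; hops seen [H6] ; pick H6
  Q 177.8.212.16: descend 1011000100001000110101 ; hops seen [H6,H6] ; pick H6
  Q 157.74.94.191: descend 1001110101001010010111101011 ; hops seen [H6,H5,H3,H7] ; pick H7
  Q 141.73.21.15: descend 100011010100100100010101 ; hops seen [H6,H2,H6] ; pick H6
  add 162.202.32.0/20 -> H2 at depth 20
  Q 157.74.94.176: descend 1001110101001010010111101011 ; hops seen [H6,H5,H3,H7] ; pick H7
  Q 131.231.152.207: descend 1000 ; hops seen [H6,H2] ; pick H2

== LOOKUPS ==
["H3","H3","H3","H2","H6","H6","H4","H6","H6","H6","H6","H7","H6","H7","H2"]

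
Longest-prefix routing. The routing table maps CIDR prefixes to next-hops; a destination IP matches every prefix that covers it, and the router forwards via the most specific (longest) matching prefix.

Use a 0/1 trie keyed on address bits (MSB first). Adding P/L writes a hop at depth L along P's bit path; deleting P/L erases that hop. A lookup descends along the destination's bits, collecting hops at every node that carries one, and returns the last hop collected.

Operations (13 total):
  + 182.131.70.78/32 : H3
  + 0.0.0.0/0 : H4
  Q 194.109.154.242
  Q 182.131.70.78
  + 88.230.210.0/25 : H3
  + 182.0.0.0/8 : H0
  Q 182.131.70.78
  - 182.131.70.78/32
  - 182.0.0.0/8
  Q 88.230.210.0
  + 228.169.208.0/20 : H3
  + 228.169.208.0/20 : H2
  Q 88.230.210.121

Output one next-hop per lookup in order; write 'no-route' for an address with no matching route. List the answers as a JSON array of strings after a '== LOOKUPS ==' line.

Apply in order:
  + 182.131.70.78/32 (H3) depth=32
  + 0.0.0.0/0 (H4) depth=0
  Q 194.109.154.242: descend 1 ; hops seen [H4] ; pick H4
  Q 182.131.70.78: descend 10110110100000110100011001001110 ; hops seen [H4,H3] ; pick H3
  + 88.230.210.0/25 (H3) depth=25
  + 182.0.0.0/8 (H0) depth=8
  Q 182.131.70.78: descend 10110110100000110100011001001110 ; hops seen [H4,H0,H3] ; pick H3
  - 182.131.70.78/32 clear@32
  - 182.0.0.0/8 clear@8
  Q 88.230.210.0: descend 0101100011100110110100100 ; hops seen [H4,H3] ; pick H3
  + 228.169.208.0/20 (H3) depth=20
  + 228.169.208.0/20 (H2) depth=20
  Q 88.230.210.121: descend 0101100011100110110100100 ; hops seen [H4,H3] ; pick H3

== LOOKUPS ==
["H4","H3","H3","H3","H3"]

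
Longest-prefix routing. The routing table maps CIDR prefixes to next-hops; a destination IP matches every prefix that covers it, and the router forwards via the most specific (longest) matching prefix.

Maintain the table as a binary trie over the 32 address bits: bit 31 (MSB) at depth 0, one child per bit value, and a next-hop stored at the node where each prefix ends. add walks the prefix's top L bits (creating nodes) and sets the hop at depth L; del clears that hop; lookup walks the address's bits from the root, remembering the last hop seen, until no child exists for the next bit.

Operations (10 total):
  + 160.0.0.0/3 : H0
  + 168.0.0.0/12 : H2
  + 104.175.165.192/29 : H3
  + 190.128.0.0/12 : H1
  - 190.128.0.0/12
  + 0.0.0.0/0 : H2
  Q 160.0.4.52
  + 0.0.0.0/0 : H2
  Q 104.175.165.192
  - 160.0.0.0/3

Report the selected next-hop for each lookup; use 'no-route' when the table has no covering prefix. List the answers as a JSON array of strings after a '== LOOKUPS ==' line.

Process each operation:
  add 160.0.0.0/3 -> H0 at depth 3
  add 168.0.0.0/12 -> H2 at depth 12
  add 104.175.165.192/29 -> H3 at depth 29
  add 190.128.0.0/12 -> H1 at depth 12
  del 190.128.0.0/12 (clear depth 12)
  add 0.0.0.0/0 -> H2 at depth 0
  ? 160.0.4.52  path d0:H2→d1:-→d2:-→d3:H0→d4:-  best=H0
  add 0.0.0.0/0 -> H2 at depth 0
  ? 104.175.165.192  path d0:H2→d1:-→d2:-→d3:-→d4:-→d5:-→d6:-→d7:-→d8:-→d9:-→d10:-→d11:-→d12:-→d13:-→d14:-→d15:-→d16:-→d17:-→d18:-→d19:-→d20:-→d21:-→d22:-→d23:-→d24:-→d25:-→d26:-→d27:-→d28:-→d29:H3  best=H3
  del 160.0.0.0/3 (clear depth 3)

== LOOKUPS ==
["H0","H3"]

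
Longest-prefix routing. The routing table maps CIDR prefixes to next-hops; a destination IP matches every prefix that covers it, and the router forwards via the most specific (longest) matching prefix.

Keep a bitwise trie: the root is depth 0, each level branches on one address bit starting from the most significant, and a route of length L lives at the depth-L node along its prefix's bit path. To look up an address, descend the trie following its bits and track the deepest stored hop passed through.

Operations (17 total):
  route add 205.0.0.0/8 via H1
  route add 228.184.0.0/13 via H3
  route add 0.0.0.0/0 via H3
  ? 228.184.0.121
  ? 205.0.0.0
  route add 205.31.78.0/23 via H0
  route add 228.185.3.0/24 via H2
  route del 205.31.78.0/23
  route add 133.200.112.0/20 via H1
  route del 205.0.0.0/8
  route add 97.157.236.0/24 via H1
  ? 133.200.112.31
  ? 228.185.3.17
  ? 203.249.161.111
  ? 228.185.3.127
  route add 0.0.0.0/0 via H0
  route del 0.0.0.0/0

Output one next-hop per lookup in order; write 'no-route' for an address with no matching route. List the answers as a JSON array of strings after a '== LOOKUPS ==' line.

Trace:
  add 205.0.0.0/8 -> H1 at depth 8
  add 228.184.0.0/13 -> H3 at depth 13
  add 0.0.0.0/0 -> H3 at depth 0
  ? 228.184.0.121  path d0:H3→d1:-→d2:-→d3:-→d4:-→d5:-→d6:-→d7:-→d8:-→d9:-→d10:-→d11:-→d12:-→d13:H3  best=H3
  ? 205.0.0.0  path d0:H3→d1:-→d2:-→d3:-→d4:-→d5:-→d6:-→d7:-→d8:H1  best=H1
  add 205.31.78.0/23 -> H0 at depth 23
  add 228.185.3.0/24 -> H2 at depth 24
  - 205.31.78.0/23 clear@23
  add 133.200.112.0/20 -> H1 at depth 20
  - 205.0.0.0/8 clear@8
  add 97.157.236.0/24 -> H1 at depth 24
  ? 133.200.112.31  path d0:H3→d1:-→d2:-→d3:-→d4:-→d5:-→d6:-→d7:-→d8:-→d9:-→d10:-→d11:-→d12:-→d13:-→d14:-→d15:-→d16:-→d17:-→d18:-→d19:-→d20:H1  best=H1
  ? 228.185.3.17  path d0:H3→d1:-→d2:-→d3:-→d4:-→d5:-→d6:-→d7:-→d8:-→d9:-→d10:-→d11:-→d12:-→d13:H3→d14:-→d15:-→d16:-→d17:-→d18:-→d19:-→d20:-→d21:-→d22:-→d23:-→d24:H2  best=H2
  ? 203.249.161.111  path d0:H3→d1:-→d2:-→d3:-→d4:-→d5:-  best=H3
  ? 228.185.3.127  path d0:H3→d1:-→d2:-→d3:-→d4:-→d5:-→d6:-→d7:-→d8:-→d9:-→d10:-→d11:-→d12:-→d13:H3→d14:-→d15:-→d16:-→d17:-→d18:-→d19:-→d20:-→d21:-→d22:-→d23:-→d24:H2  best=H2
  add 0.0.0.0/0 -> H0 at depth 0
  - 0.0.0.0/0 clear@0

== LOOKUPS ==
["H3","H1","H1","H2","H3","H2"]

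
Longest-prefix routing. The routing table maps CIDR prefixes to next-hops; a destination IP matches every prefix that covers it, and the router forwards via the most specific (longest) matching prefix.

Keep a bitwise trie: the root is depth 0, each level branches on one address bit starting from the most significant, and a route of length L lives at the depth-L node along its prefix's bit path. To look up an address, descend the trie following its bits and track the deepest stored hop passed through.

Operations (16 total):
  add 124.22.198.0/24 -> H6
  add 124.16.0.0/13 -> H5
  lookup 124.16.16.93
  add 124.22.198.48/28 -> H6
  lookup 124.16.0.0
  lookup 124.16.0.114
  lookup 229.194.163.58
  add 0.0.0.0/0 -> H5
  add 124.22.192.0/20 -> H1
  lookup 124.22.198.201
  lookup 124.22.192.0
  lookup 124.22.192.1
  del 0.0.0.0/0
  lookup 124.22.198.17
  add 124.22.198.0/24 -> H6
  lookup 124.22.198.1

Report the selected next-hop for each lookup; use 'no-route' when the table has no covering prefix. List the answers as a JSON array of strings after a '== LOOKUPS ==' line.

Trace:
  add 124.22.198.0/24 -> H6 at depth 24
  add 124.16.0.0/13 -> H5 at depth 13
  Q 124.16.16.93: descend 0111110000010 ; hops seen [H5] ; pick H5
  add 124.22.198.48/28 -> H6 at depth 28
  Q 124.16.0.0: descend 0111110000010 ; hops seen [H5] ; pick H5
  Q 124.16.0.114: descend 0111110000010 ; hops seen [H5] ; pick H5
  Q 229.194.163.58: descend ε ; hops seen [∅] ; pick no-route
  add 0.0.0.0/0 -> H5 at depth 0
  add 124.22.192.0/20 -> H1 at depth 20
  Q 124.22.198.201: descend 011111000001011011000110 ; hops seen [H5,H5,H1,H6] ; pick H6
  Q 124.22.192.0: descend 011111000001011011000 ; hops seen [H5,H5,H1] ; pick H1
  Q 124.22.192.1: descend 011111000001011011000 ; hops seen [H5,H5,H1] ; pick H1
  - 0.0.0.0/0 clear@0
  Q 124.22.198.17: descend 01111100000101101100011000 ; hops seen [H5,H1,H6] ; pick H6
  add 124.22.198.0/24 -> H6 at depth 24
  Q 124.22.198.1: descend 01111100000101101100011000 ; hops seen [H5,H1,H6] ; pick H6

== LOOKUPS ==
["H5","H5","H5","no-route","H6","H1","H1","H6","H6"]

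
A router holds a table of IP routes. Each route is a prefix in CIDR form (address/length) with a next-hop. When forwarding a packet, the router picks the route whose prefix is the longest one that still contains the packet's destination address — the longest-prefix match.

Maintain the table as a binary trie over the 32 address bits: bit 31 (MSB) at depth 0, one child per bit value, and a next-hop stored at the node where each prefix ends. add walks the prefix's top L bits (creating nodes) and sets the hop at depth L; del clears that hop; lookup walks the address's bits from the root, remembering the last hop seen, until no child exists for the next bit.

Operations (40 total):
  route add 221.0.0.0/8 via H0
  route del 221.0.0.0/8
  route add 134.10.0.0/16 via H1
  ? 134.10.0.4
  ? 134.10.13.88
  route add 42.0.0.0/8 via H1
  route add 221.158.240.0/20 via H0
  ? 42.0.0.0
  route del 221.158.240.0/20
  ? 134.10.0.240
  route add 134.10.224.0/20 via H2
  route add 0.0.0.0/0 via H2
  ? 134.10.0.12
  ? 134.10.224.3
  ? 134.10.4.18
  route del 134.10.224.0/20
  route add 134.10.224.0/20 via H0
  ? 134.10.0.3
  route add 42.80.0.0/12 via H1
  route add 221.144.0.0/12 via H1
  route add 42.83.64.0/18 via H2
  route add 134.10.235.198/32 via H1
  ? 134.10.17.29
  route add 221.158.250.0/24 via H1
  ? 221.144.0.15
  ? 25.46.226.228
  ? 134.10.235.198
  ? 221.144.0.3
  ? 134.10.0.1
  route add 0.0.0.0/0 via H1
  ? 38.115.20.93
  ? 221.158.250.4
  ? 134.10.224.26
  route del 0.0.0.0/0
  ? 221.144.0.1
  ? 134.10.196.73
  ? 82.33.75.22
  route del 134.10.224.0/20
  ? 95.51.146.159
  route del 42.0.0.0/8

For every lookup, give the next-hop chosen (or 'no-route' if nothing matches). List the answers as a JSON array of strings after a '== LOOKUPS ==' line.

Apply in order:
  + 221.0.0.0/8 (H0) depth=8
  - 221.0.0.0/8 clear@8
  + 134.10.0.0/16 (H1) depth=16
  lookup 134.10.0.4: bits 1000011000001010 walk d0:-→d1:-→d2:-→d3:-→d4:-→d5:-→d6:-→d7:-→d8:-→d9:-→d10:-→d11:-→d12:-→d13:-→d14:-→d15:-→d16:H1 -> H1
  lookup 134.10.13.88: bits 1000011000001010 walk d0:-→d1:-→d2:-→d3:-→d4:-→d5:-→d6:-→d7:-→d8:-→d9:-→d10:-→d11:-→d12:-→d13:-→d14:-→d15:-→d16:H1 -> H1
  + 42.0.0.0/8 (H1) depth=8
  + 221.158.240.0/20 (H0) depth=20
  lookup 42.0.0.0: bits 00101010 walk d0:-→d1:-→d2:-→d3:-→d4:-→d5:-→d6:-→d7:-→d8:H1 -> H1
  - 221.158.240.0/20 clear@20
  lookup 134.10.0.240: bits 1000011000001010 walk d0:-→d1:-→d2:-→d3:-→d4:-→d5:-→d6:-→d7:-→d8:-→d9:-→d10:-→d11:-→d12:-→d13:-→d14:-→d15:-→d16:H1 -> H1
  + 134.10.224.0/20 (H2) depth=20
  + 0.0.0.0/0 (H2) depth=0
  lookup 134.10.0.12: bits 1000011000001010 walk d0:H2→d1:-→d2:-→d3:-→d4:-→d5:-→d6:-→d7:-→d8:-→d9:-→d10:-→d11:-→d12:-→d13:-→d14:-→d15:-→d16:H1 -> H1
  lookup 134.10.224.3: bits 10000110000010101110 walk d0:H2→d1:-→d2:-→d3:-→d4:-→d5:-→d6:-→d7:-→d8:-→d9:-→d10:-→d11:-→d12:-→d13:-→d14:-→d15:-→d16:H1→d17:-→d18:-→d19:-→d20:H2 -> H2
  lookup 134.10.4.18: bits 1000011000001010 walk d0:H2→d1:-→d2:-→d3:-→d4:-→d5:-→d6:-→d7:-→d8:-→d9:-→d10:-→d11:-→d12:-→d13:-→d14:-→d15:-→d16:H1 -> H1
  - 134.10.224.0/20 clear@20
  + 134.10.224.0/20 (H0) depth=20
  lookup 134.10.0.3: bits 1000011000001010 walk d0:H2→d1:-→d2:-→d3:-→d4:-→d5:-→d6:-→d7:-→d8:-→d9:-→d10:-→d11:-→d12:-→d13:-→d14:-→d15:-→d16:H1 -> H1
  + 42.80.0.0/12 (H1) depth=12
  + 221.144.0.0/12 (H1) depth=12
  + 42.83.64.0/18 (H2) depth=18
  + 134.10.235.198/32 (H1) depth=32
  lookup 134.10.17.29: bits 1000011000001010 walk d0:H2→d1:-→d2:-→d3:-→d4:-→d5:-→d6:-→d7:-→d8:-→d9:-→d10:-→d11:-→d12:-→d13:-→d14:-→d15:-→d16:H1 -> H1
  + 221.158.250.0/24 (H1) depth=24
  lookup 221.144.0.15: bits 110111011001 walk d0:H2→d1:-→d2:-→d3:-→d4:-→d5:-→d6:-→d7:-→d8:-→d9:-→d10:-→d11:-→d12:H1 -> H1
  lookup 25.46.226.228: bits 00 walk d0:H2→d1:-→d2:- -> H2
  lookup 134.10.235.198: bits 10000110000010101110101111000110 walk d0:H2→d1:-→d2:-→d3:-→d4:-→d5:-→d6:-→d7:-→d8:-→d9:-→d10:-→d11:-→d12:-→d13:-→d14:-→d15:-→d16:H1→d17:-→d18:-→d19:-→d20:H0→d21:-→d22:-→d23:-→d24:-→d25:-→d26:-→d27:-→d28:-→d29:-→d30:-→d31:-→d32:H1 -> H1
  lookup 221.144.0.3: bits 110111011001 walk d0:H2→d1:-→d2:-→d3:-→d4:-→d5:-→d6:-→d7:-→d8:-→d9:-→d10:-→d11:-→d12:H1 -> H1
  lookup 134.10.0.1: bits 1000011000001010 walk d0:H2→d1:-→d2:-→d3:-→d4:-→d5:-→d6:-→d7:-→d8:-→d9:-→d10:-→d11:-→d12:-→d13:-→d14:-→d15:-→d16:H1 -> H1
  + 0.0.0.0/0 (H1) depth=0
  lookup 38.115.20.93: bits 0010 walk d0:H1→d1:-→d2:-→d3:-→d4:- -> H1
  lookup 221.158.250.4: bits 110111011001111011111010 walk d0:H1→d1:-→d2:-→d3:-→d4:-→d5:-→d6:-→d7:-→d8:-→d9:-→d10:-→d11:-→d12:H1→d13:-→d14:-→d15:-→d16:-→d17:-→d18:-→d19:-→d20:-→d21:-→d22:-→d23:-→d24:H1 -> H1
  lookup 134.10.224.26: bits 10000110000010101110 walk d0:H1→d1:-→d2:-→d3:-→d4:-→d5:-→d6:-→d7:-→d8:-→d9:-→d10:-→d11:-→d12:-→d13:-→d14:-→d15:-→d16:H1→d17:-→d18:-→d19:-→d20:H0 -> H0
  - 0.0.0.0/0 clear@0
  lookup 221.144.0.1: bits 110111011001 walk d0:-→d1:-→d2:-→d3:-→d4:-→d5:-→d6:-→d7:-→d8:-→d9:-→d10:-→d11:-→d12:H1 -> H1
  lookup 134.10.196.73: bits 100001100000101011 walk d0:-→d1:-→d2:-→d3:-→d4:-→d5:-→d6:-→d7:-→d8:-→d9:-→d10:-→d11:-→d12:-→d13:-→d14:-→d15:-→d16:H1→d17:-→d18:- -> H1
  lookup 82.33.75.22: bits 0 walk d0:-→d1:- -> no-route
  - 134.10.224.0/20 clear@20
  lookup 95.51.146.159: bits 0 walk d0:-→d1:- -> no-route
  - 42.0.0.0/8 clear@8

== LOOKUPS ==
["H1","H1","H1","H1","H1","H2","H1","H1","H1","H1","H2","H1","H1","H1","H1","H1","H0","H1","H1","no-route","no-route"]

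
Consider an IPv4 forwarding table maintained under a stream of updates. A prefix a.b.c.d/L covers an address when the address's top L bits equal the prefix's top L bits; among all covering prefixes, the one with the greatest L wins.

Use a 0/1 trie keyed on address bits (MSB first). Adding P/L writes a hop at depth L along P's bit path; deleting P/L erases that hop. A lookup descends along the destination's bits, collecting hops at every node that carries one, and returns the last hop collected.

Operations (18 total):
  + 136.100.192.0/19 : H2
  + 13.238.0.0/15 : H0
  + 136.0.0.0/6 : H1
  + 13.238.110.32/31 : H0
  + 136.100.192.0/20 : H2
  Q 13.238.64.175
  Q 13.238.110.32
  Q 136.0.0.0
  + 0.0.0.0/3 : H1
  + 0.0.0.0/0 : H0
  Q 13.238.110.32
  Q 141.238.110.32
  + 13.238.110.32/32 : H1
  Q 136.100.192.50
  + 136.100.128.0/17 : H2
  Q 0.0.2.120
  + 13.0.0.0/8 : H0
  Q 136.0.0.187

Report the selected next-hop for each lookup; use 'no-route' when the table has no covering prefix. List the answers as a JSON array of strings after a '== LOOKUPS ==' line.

Apply in order:
  add 136.100.192.0/19 -> H2 at depth 19
  add 13.238.0.0/15 -> H0 at depth 15
  add 136.0.0.0/6 -> H1 at depth 6
  add 13.238.110.32/31 -> H0 at depth 31
  add 136.100.192.0/20 -> H2 at depth 20
  Q 13.238.64.175: descend 000011011110111001 ; hops seen [H0] ; pick H0
  Q 13.238.110.32: descend 0000110111101110011011100010000 ; hops seen [H0,H0] ; pick H0
  Q 136.0.0.0: descend 100010000 ; hops seen [H1] ; pick H1
  add 0.0.0.0/3 -> H1 at depth 3
  add 0.0.0.0/0 -> H0 at depth 0
  Q 13.238.110.32: descend 0000110111101110011011100010000 ; hops seen [H0,H1,H0,H0] ; pick H0
  Q 141.238.110.32: descend 10001 ; hops seen [H0] ; pick H0
  add 13.238.110.32/32 -> H1 at depth 32
  Q 136.100.192.50: descend 10001000011001001100 ; hops seen [H0,H1,H2,H2] ; pick H2
  add 136.100.128.0/17 -> H2 at depth 17
  Q 0.0.2.120: descend 0000 ; hops seen [H0,H1] ; pick H1
  add 13.0.0.0/8 -> H0 at depth 8
  Q 136.0.0.187: descend 100010000 ; hops seen [H0,H1] ; pick H1

== LOOKUPS ==
["H0","H0","H1","H0","H0","H2","H1","H1"]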